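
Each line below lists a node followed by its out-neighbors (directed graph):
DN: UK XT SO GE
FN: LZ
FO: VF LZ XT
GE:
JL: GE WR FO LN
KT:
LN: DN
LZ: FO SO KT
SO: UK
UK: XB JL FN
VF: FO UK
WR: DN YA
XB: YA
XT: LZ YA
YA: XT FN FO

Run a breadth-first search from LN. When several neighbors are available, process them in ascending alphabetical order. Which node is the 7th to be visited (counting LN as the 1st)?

Visit LN; enqueue DN → queue [DN]
Visit DN; enqueue GE, SO, UK, XT → queue [GE, SO, UK, XT]
Visit GE → queue [SO, UK, XT]
Visit SO → queue [UK, XT]
Visit UK; enqueue FN, JL, XB → queue [XT, FN, JL, XB]
Visit XT; enqueue LZ, YA → queue [FN, JL, XB, LZ, YA]
Visit FN → queue [JL, XB, LZ, YA]
Visit JL; enqueue FO, WR → queue [XB, LZ, YA, FO, WR]
Visit XB → queue [LZ, YA, FO, WR]
Visit LZ; enqueue KT → queue [YA, FO, WR, KT]
Visit YA → queue [FO, WR, KT]
Visit FO; enqueue VF → queue [WR, KT, VF]
Visit WR → queue [KT, VF]
Visit KT → queue [VF]
Visit VF → queue []

Visit order: LN, DN, GE, SO, UK, XT, FN, JL, XB, LZ, YA, FO, WR, KT, VF

FN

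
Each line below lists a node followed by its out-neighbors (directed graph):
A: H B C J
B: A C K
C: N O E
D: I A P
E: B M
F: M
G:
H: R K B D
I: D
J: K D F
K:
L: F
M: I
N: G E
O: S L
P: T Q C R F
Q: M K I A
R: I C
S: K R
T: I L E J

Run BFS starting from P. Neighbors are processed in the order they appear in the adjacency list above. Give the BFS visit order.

Visit P; enqueue T, Q, C, R, F → queue [T, Q, C, R, F]
Visit T; enqueue I, L, E, J → queue [Q, C, R, F, I, L, E, J]
Visit Q; enqueue M, K, A → queue [C, R, F, I, L, E, J, M, K, A]
Visit C; enqueue N, O → queue [R, F, I, L, E, J, M, K, A, N, O]
Visit R → queue [F, I, L, E, J, M, K, A, N, O]
Visit F → queue [I, L, E, J, M, K, A, N, O]
Visit I; enqueue D → queue [L, E, J, M, K, A, N, O, D]
Visit L → queue [E, J, M, K, A, N, O, D]
Visit E; enqueue B → queue [J, M, K, A, N, O, D, B]
Visit J → queue [M, K, A, N, O, D, B]
Visit M → queue [K, A, N, O, D, B]
Visit K → queue [A, N, O, D, B]
Visit A; enqueue H → queue [N, O, D, B, H]
Visit N; enqueue G → queue [O, D, B, H, G]
Visit O; enqueue S → queue [D, B, H, G, S]
Visit D → queue [B, H, G, S]
Visit B → queue [H, G, S]
Visit H → queue [G, S]
Visit G → queue [S]
Visit S → queue []

P T Q C R F I L E J M K A N O D B H G S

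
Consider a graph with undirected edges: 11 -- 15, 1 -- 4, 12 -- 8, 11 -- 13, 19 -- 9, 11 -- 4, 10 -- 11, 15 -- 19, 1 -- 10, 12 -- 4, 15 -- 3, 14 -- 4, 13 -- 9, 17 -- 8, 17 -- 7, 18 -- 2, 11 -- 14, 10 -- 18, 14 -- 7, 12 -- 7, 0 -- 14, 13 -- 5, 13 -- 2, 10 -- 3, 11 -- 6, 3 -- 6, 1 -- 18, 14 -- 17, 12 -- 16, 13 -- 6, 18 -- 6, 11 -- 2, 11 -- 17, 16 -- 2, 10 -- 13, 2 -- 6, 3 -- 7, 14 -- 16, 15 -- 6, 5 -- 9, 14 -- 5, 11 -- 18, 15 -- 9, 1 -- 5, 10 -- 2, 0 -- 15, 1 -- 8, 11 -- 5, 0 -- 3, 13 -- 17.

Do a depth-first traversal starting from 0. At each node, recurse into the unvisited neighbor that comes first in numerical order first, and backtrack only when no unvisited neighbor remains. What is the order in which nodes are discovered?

Visit 0
0 → 3
3 → 6
6 → 2
2 → 10
10 → 1
1 → 4
4 → 11
11 → 5
5 → 9
9 → 13
13 → 17
17 → 7
7 → 12
12 → 8
12 → 16
16 → 14
9 → 15
15 → 19
11 → 18

0 → 3 → 6 → 2 → 10 → 1 → 4 → 11 → 5 → 9 → 13 → 17 → 7 → 12 → 8 → 16 → 14 → 15 → 19 → 18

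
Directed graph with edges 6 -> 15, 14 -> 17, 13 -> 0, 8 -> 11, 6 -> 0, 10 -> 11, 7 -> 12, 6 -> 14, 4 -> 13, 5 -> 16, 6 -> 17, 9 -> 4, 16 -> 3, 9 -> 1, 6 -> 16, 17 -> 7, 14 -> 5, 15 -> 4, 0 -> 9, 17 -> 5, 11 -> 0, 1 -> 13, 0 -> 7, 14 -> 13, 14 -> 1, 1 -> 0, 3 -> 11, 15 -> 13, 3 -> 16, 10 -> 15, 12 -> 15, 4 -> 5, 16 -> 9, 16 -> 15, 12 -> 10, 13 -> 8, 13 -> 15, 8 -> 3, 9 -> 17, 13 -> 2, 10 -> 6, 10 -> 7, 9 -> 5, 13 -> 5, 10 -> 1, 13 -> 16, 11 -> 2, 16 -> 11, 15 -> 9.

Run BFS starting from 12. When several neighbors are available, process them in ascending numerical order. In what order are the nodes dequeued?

12 -> 10 -> 15 -> 1 -> 6 -> 7 -> 11 -> 4 -> 9 -> 13 -> 0 -> 14 -> 16 -> 17 -> 2 -> 5 -> 8 -> 3

Visit 12; enqueue 10, 15 → queue [10, 15]
Visit 10; enqueue 1, 6, 7, 11 → queue [15, 1, 6, 7, 11]
Visit 15; enqueue 4, 9, 13 → queue [1, 6, 7, 11, 4, 9, 13]
Visit 1; enqueue 0 → queue [6, 7, 11, 4, 9, 13, 0]
Visit 6; enqueue 14, 16, 17 → queue [7, 11, 4, 9, 13, 0, 14, 16, 17]
Visit 7 → queue [11, 4, 9, 13, 0, 14, 16, 17]
Visit 11; enqueue 2 → queue [4, 9, 13, 0, 14, 16, 17, 2]
Visit 4; enqueue 5 → queue [9, 13, 0, 14, 16, 17, 2, 5]
Visit 9 → queue [13, 0, 14, 16, 17, 2, 5]
Visit 13; enqueue 8 → queue [0, 14, 16, 17, 2, 5, 8]
Visit 0 → queue [14, 16, 17, 2, 5, 8]
Visit 14 → queue [16, 17, 2, 5, 8]
Visit 16; enqueue 3 → queue [17, 2, 5, 8, 3]
Visit 17 → queue [2, 5, 8, 3]
Visit 2 → queue [5, 8, 3]
Visit 5 → queue [8, 3]
Visit 8 → queue [3]
Visit 3 → queue []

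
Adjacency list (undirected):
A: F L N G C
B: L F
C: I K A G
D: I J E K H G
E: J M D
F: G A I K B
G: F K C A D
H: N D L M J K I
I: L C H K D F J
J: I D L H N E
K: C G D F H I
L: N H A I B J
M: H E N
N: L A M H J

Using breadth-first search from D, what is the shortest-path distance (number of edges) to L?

Level 0: D
Level 1: E, G, H, I, J, K
Level 2: A, C, F, L, M, N
Level 3: B
L first appears at level 2.

2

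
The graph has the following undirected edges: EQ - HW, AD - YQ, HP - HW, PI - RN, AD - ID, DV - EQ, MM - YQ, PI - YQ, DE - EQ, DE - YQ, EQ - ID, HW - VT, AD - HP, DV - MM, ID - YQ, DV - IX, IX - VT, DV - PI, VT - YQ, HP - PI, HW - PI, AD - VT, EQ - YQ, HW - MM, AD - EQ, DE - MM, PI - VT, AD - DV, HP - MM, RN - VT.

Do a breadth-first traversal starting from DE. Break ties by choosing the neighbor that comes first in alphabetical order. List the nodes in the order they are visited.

DE -> EQ -> MM -> YQ -> AD -> DV -> HW -> ID -> HP -> PI -> VT -> IX -> RN

Visit DE; enqueue EQ, MM, YQ → queue [EQ, MM, YQ]
Visit EQ; enqueue AD, DV, HW, ID → queue [MM, YQ, AD, DV, HW, ID]
Visit MM; enqueue HP → queue [YQ, AD, DV, HW, ID, HP]
Visit YQ; enqueue PI, VT → queue [AD, DV, HW, ID, HP, PI, VT]
Visit AD → queue [DV, HW, ID, HP, PI, VT]
Visit DV; enqueue IX → queue [HW, ID, HP, PI, VT, IX]
Visit HW → queue [ID, HP, PI, VT, IX]
Visit ID → queue [HP, PI, VT, IX]
Visit HP → queue [PI, VT, IX]
Visit PI; enqueue RN → queue [VT, IX, RN]
Visit VT → queue [IX, RN]
Visit IX → queue [RN]
Visit RN → queue []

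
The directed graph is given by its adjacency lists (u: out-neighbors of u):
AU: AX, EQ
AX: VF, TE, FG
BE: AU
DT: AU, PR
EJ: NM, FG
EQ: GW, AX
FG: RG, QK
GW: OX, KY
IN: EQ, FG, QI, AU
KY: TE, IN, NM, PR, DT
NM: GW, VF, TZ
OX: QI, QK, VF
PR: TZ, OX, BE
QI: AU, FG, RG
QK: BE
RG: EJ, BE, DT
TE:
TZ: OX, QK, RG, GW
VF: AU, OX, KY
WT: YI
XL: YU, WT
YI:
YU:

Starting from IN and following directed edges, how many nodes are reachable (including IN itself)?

BFS from IN visits: IN, EQ, FG, QI, AU, GW, AX, RG, QK, OX, KY, VF, TE, EJ, BE, DT, NM, PR, TZ
Reachable nodes: 19 of 23 total.

19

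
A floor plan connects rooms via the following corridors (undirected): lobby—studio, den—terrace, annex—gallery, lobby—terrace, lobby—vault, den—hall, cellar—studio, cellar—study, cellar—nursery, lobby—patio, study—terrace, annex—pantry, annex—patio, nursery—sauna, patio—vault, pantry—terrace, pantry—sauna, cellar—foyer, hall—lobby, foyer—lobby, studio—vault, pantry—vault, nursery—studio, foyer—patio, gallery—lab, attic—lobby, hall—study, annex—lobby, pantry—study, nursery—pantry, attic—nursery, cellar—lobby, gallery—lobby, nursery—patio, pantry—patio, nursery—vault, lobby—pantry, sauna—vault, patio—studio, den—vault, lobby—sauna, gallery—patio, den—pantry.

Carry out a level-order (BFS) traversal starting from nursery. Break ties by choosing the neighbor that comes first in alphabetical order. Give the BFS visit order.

Visit nursery; enqueue attic, cellar, pantry, patio, sauna, studio, vault → queue [attic, cellar, pantry, patio, sauna, studio, vault]
Visit attic; enqueue lobby → queue [cellar, pantry, patio, sauna, studio, vault, lobby]
Visit cellar; enqueue foyer, study → queue [pantry, patio, sauna, studio, vault, lobby, foyer, study]
Visit pantry; enqueue annex, den, terrace → queue [patio, sauna, studio, vault, lobby, foyer, study, annex, den, terrace]
Visit patio; enqueue gallery → queue [sauna, studio, vault, lobby, foyer, study, annex, den, terrace, gallery]
Visit sauna → queue [studio, vault, lobby, foyer, study, annex, den, terrace, gallery]
Visit studio → queue [vault, lobby, foyer, study, annex, den, terrace, gallery]
Visit vault → queue [lobby, foyer, study, annex, den, terrace, gallery]
Visit lobby; enqueue hall → queue [foyer, study, annex, den, terrace, gallery, hall]
Visit foyer → queue [study, annex, den, terrace, gallery, hall]
Visit study → queue [annex, den, terrace, gallery, hall]
Visit annex → queue [den, terrace, gallery, hall]
Visit den → queue [terrace, gallery, hall]
Visit terrace → queue [gallery, hall]
Visit gallery; enqueue lab → queue [hall, lab]
Visit hall → queue [lab]
Visit lab → queue []

nursery attic cellar pantry patio sauna studio vault lobby foyer study annex den terrace gallery hall lab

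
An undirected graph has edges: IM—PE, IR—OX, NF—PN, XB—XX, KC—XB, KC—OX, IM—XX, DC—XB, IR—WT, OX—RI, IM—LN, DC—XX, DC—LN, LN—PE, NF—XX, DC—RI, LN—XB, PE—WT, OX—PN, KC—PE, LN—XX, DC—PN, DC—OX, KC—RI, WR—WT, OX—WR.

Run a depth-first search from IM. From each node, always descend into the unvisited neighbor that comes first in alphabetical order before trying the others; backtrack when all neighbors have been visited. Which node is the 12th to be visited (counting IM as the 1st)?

Visit IM
IM → LN
LN → DC
DC → OX
OX → IR
IR → WT
WT → PE
PE → KC
KC → RI
KC → XB
XB → XX
XX → NF
NF → PN
WT → WR

Visit order: IM, LN, DC, OX, IR, WT, PE, KC, RI, XB, XX, NF, PN, WR

NF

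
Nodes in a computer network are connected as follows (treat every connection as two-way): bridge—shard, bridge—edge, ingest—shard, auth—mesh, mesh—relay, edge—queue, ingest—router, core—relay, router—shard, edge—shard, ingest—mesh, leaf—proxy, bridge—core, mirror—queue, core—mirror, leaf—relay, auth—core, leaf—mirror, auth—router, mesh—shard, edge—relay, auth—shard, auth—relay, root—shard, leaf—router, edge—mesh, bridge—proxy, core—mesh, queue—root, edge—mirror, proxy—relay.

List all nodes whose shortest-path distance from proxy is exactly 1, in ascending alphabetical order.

Level 0: proxy
Level 1: bridge, leaf, relay
Level 2: auth, core, edge, mesh, mirror, router, shard
Level 3: ingest, queue, root

bridge, leaf, relay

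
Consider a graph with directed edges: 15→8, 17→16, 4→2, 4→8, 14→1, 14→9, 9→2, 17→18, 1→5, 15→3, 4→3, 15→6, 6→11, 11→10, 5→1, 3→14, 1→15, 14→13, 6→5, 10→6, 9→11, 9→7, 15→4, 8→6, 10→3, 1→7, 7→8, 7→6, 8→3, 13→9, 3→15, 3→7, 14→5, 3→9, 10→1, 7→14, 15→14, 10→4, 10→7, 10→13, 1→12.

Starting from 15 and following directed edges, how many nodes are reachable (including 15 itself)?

15

BFS from 15 visits: 15, 3, 4, 6, 8, 14, 7, 9, 2, 5, 11, 1, 13, 10, 12
Reachable nodes: 15 of 18 total.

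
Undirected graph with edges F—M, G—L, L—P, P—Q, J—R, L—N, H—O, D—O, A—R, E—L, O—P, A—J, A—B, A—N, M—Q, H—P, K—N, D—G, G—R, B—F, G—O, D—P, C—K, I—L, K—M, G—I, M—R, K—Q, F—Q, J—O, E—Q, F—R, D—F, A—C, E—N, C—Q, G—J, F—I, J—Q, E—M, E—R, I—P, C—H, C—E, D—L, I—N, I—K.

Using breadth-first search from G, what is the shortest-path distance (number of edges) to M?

2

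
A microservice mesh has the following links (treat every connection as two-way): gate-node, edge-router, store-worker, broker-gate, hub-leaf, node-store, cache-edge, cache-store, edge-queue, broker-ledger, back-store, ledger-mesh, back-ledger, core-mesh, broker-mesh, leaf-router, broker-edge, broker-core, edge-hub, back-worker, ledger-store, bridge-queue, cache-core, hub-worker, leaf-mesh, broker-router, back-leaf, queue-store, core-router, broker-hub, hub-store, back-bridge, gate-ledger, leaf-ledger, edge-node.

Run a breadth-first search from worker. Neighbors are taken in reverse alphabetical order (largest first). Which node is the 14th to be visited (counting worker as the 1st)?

Visit worker; enqueue store, hub, back → queue [store, hub, back]
Visit store; enqueue queue, node, ledger, cache → queue [hub, back, queue, node, ledger, cache]
Visit hub; enqueue leaf, edge, broker → queue [back, queue, node, ledger, cache, leaf, edge, broker]
Visit back; enqueue bridge → queue [queue, node, ledger, cache, leaf, edge, broker, bridge]
Visit queue → queue [node, ledger, cache, leaf, edge, broker, bridge]
Visit node; enqueue gate → queue [ledger, cache, leaf, edge, broker, bridge, gate]
Visit ledger; enqueue mesh → queue [cache, leaf, edge, broker, bridge, gate, mesh]
Visit cache; enqueue core → queue [leaf, edge, broker, bridge, gate, mesh, core]
Visit leaf; enqueue router → queue [edge, broker, bridge, gate, mesh, core, router]
Visit edge → queue [broker, bridge, gate, mesh, core, router]
Visit broker → queue [bridge, gate, mesh, core, router]
Visit bridge → queue [gate, mesh, core, router]
Visit gate → queue [mesh, core, router]
Visit mesh → queue [core, router]
Visit core → queue [router]
Visit router → queue []

Visit order: worker, store, hub, back, queue, node, ledger, cache, leaf, edge, broker, bridge, gate, mesh, core, router

mesh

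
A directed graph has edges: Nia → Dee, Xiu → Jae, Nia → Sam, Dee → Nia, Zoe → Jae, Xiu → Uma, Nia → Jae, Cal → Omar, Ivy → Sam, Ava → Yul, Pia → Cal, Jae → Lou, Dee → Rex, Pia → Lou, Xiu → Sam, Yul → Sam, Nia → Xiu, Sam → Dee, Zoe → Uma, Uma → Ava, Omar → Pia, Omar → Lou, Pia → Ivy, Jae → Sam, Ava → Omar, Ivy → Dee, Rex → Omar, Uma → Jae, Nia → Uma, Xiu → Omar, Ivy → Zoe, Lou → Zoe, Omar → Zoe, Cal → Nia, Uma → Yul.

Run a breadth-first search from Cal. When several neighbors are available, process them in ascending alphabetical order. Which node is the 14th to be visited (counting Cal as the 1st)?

Yul

Visit Cal; enqueue Nia, Omar → queue [Nia, Omar]
Visit Nia; enqueue Dee, Jae, Sam, Uma, Xiu → queue [Omar, Dee, Jae, Sam, Uma, Xiu]
Visit Omar; enqueue Lou, Pia, Zoe → queue [Dee, Jae, Sam, Uma, Xiu, Lou, Pia, Zoe]
Visit Dee; enqueue Rex → queue [Jae, Sam, Uma, Xiu, Lou, Pia, Zoe, Rex]
Visit Jae → queue [Sam, Uma, Xiu, Lou, Pia, Zoe, Rex]
Visit Sam → queue [Uma, Xiu, Lou, Pia, Zoe, Rex]
Visit Uma; enqueue Ava, Yul → queue [Xiu, Lou, Pia, Zoe, Rex, Ava, Yul]
Visit Xiu → queue [Lou, Pia, Zoe, Rex, Ava, Yul]
Visit Lou → queue [Pia, Zoe, Rex, Ava, Yul]
Visit Pia; enqueue Ivy → queue [Zoe, Rex, Ava, Yul, Ivy]
Visit Zoe → queue [Rex, Ava, Yul, Ivy]
Visit Rex → queue [Ava, Yul, Ivy]
Visit Ava → queue [Yul, Ivy]
Visit Yul → queue [Ivy]
Visit Ivy → queue []

Visit order: Cal, Nia, Omar, Dee, Jae, Sam, Uma, Xiu, Lou, Pia, Zoe, Rex, Ava, Yul, Ivy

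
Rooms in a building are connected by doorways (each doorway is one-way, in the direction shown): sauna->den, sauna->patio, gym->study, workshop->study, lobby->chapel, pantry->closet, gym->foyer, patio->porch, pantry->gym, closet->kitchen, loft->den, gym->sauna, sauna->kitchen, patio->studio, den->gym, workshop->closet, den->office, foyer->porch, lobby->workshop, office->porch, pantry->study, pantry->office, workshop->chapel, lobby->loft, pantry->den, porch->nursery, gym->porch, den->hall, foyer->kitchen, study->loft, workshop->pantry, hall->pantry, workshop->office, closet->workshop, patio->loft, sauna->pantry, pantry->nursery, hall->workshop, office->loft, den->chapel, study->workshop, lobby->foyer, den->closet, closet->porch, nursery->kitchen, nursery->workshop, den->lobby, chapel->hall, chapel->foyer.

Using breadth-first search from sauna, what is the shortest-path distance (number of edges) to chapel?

Level 0: sauna
Level 1: den, kitchen, pantry, patio
Level 2: chapel, closet, gym, hall, lobby, loft, nursery, office, porch, studio, study
Level 3: foyer, workshop
chapel first appears at level 2.

2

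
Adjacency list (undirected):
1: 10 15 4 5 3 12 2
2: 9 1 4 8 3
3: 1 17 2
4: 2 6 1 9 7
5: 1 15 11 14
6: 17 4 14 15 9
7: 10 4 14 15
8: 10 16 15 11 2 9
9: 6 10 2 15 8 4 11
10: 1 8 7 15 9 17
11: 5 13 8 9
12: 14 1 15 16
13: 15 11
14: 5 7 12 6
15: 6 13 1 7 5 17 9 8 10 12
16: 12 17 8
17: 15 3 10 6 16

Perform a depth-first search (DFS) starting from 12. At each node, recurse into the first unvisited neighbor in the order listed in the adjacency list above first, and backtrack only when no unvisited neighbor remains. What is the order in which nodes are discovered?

12, 14, 5, 1, 10, 8, 16, 17, 15, 6, 4, 2, 9, 11, 13, 3, 7

Visit 12
12 → 14
14 → 5
5 → 1
1 → 10
10 → 8
8 → 16
16 → 17
17 → 15
15 → 6
6 → 4
4 → 2
2 → 9
9 → 11
11 → 13
2 → 3
4 → 7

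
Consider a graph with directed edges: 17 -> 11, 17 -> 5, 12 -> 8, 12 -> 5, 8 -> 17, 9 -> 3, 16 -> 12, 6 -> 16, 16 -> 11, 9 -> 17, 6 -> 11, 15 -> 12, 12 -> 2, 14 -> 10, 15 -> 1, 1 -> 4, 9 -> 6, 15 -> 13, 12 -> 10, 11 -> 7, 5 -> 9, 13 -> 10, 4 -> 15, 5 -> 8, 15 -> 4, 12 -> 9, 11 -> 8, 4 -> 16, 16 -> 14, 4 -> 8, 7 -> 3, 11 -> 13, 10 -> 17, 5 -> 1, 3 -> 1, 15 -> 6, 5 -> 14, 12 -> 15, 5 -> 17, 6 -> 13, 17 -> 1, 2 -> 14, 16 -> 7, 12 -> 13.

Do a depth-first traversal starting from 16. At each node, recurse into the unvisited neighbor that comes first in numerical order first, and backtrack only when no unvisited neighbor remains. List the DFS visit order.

16, 7, 3, 1, 4, 8, 17, 5, 9, 6, 11, 13, 10, 14, 15, 12, 2

Visit 16
16 → 7
7 → 3
3 → 1
1 → 4
4 → 8
8 → 17
17 → 5
5 → 9
9 → 6
6 → 11
11 → 13
13 → 10
5 → 14
4 → 15
15 → 12
12 → 2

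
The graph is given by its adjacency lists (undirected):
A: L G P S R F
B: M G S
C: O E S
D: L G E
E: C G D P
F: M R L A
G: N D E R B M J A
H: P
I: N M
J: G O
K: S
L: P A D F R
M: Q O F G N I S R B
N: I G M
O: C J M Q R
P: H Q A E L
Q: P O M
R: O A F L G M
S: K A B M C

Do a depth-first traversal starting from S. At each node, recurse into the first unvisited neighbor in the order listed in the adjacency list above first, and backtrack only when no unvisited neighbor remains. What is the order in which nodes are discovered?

S -> K -> A -> L -> P -> H -> Q -> O -> C -> E -> G -> N -> I -> M -> F -> R -> B -> D -> J

Visit S
S → K
S → A
A → L
L → P
P → H
P → Q
Q → O
O → C
C → E
E → G
G → N
N → I
I → M
M → F
F → R
M → B
G → D
G → J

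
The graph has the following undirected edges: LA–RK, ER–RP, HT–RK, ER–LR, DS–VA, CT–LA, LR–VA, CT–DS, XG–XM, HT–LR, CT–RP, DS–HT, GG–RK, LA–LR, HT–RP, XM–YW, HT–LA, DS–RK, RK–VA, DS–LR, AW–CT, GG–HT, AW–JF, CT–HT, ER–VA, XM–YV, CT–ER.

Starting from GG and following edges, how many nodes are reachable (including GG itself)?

12

BFS from GG visits: GG, HT, RK, CT, DS, LA, LR, RP, VA, AW, ER, JF
Reachable nodes: 12 of 16 total.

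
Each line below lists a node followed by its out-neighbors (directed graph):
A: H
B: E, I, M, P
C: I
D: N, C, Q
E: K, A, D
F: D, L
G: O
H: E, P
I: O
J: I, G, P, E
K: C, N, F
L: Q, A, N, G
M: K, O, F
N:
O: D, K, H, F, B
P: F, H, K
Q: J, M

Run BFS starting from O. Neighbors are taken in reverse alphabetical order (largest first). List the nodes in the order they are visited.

O, K, H, F, D, B, N, C, P, E, L, Q, M, I, A, G, J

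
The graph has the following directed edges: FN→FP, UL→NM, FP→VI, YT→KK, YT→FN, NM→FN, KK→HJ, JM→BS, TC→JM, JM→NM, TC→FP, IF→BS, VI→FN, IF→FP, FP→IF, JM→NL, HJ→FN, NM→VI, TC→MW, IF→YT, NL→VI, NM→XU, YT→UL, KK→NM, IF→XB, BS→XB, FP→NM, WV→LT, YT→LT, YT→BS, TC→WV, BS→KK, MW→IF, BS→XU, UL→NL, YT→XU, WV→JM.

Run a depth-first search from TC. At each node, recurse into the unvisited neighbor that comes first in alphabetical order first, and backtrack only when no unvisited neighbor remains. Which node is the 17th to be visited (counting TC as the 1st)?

MW

Visit TC
TC → FP
FP → IF
IF → BS
BS → KK
KK → HJ
HJ → FN
KK → NM
NM → VI
NM → XU
BS → XB
IF → YT
YT → LT
YT → UL
UL → NL
TC → JM
TC → MW
TC → WV

Visit order: TC, FP, IF, BS, KK, HJ, FN, NM, VI, XU, XB, YT, LT, UL, NL, JM, MW, WV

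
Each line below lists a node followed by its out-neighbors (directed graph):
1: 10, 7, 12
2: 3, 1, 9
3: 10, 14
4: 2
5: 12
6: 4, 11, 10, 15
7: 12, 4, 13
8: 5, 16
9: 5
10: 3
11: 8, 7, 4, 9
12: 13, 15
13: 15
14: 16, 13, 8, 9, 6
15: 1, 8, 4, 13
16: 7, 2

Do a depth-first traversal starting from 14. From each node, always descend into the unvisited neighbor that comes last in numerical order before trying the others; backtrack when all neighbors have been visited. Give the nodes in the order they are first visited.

14 16 7 13 15 8 5 12 4 2 9 3 10 1 6 11

Visit 14
14 → 16
16 → 7
7 → 13
13 → 15
15 → 8
8 → 5
5 → 12
15 → 4
4 → 2
2 → 9
2 → 3
3 → 10
2 → 1
14 → 6
6 → 11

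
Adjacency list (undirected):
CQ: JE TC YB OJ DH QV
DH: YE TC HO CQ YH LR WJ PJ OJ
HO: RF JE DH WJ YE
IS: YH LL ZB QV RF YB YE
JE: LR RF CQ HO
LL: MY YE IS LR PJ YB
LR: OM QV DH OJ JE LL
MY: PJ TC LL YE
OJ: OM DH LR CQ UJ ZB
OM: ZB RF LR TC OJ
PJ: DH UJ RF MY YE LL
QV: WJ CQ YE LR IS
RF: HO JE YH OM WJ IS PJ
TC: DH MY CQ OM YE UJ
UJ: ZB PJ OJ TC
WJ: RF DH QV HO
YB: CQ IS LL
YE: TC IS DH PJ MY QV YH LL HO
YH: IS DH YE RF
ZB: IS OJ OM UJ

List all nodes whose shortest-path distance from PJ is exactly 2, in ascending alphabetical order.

CQ, HO, IS, JE, LR, OJ, OM, QV, TC, WJ, YB, YH, ZB

Level 0: PJ
Level 1: DH, LL, MY, RF, UJ, YE
Level 2: CQ, HO, IS, JE, LR, OJ, OM, QV, TC, WJ, YB, YH, ZB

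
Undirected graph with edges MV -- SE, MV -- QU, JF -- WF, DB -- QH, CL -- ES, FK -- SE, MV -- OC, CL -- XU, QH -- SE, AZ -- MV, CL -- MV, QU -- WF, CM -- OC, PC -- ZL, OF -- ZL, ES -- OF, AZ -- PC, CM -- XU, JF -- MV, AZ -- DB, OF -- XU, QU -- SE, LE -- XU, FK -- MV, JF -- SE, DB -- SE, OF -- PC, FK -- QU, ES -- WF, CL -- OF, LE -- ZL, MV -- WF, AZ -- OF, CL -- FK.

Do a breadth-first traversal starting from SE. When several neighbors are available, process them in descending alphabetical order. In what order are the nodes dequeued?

Visit SE; enqueue QU, QH, MV, JF, FK, DB → queue [QU, QH, MV, JF, FK, DB]
Visit QU; enqueue WF → queue [QH, MV, JF, FK, DB, WF]
Visit QH → queue [MV, JF, FK, DB, WF]
Visit MV; enqueue OC, CL, AZ → queue [JF, FK, DB, WF, OC, CL, AZ]
Visit JF → queue [FK, DB, WF, OC, CL, AZ]
Visit FK → queue [DB, WF, OC, CL, AZ]
Visit DB → queue [WF, OC, CL, AZ]
Visit WF; enqueue ES → queue [OC, CL, AZ, ES]
Visit OC; enqueue CM → queue [CL, AZ, ES, CM]
Visit CL; enqueue XU, OF → queue [AZ, ES, CM, XU, OF]
Visit AZ; enqueue PC → queue [ES, CM, XU, OF, PC]
Visit ES → queue [CM, XU, OF, PC]
Visit CM → queue [XU, OF, PC]
Visit XU; enqueue LE → queue [OF, PC, LE]
Visit OF; enqueue ZL → queue [PC, LE, ZL]
Visit PC → queue [LE, ZL]
Visit LE → queue [ZL]
Visit ZL → queue []

SE, QU, QH, MV, JF, FK, DB, WF, OC, CL, AZ, ES, CM, XU, OF, PC, LE, ZL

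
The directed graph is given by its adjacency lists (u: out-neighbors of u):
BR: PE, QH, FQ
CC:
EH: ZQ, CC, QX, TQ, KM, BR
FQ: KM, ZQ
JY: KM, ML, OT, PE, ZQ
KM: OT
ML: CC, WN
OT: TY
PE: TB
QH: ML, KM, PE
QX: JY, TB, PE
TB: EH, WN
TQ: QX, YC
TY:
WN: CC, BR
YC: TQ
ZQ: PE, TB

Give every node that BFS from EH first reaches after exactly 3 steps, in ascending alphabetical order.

Level 0: EH
Level 1: BR, CC, KM, QX, TQ, ZQ
Level 2: FQ, JY, OT, PE, QH, TB, YC
Level 3: ML, TY, WN

ML, TY, WN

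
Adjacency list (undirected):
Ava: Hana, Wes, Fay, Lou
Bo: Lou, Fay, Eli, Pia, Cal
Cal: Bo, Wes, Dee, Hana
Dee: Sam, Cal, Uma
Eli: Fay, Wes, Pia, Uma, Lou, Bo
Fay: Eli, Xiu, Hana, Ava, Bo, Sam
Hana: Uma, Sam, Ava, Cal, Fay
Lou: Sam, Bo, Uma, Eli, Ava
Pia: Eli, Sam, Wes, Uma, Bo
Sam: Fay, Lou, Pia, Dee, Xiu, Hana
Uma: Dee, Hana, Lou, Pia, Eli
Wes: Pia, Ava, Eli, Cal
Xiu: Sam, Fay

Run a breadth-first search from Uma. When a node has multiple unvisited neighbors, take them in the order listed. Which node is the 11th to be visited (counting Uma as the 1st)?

Visit Uma; enqueue Dee, Hana, Lou, Pia, Eli → queue [Dee, Hana, Lou, Pia, Eli]
Visit Dee; enqueue Sam, Cal → queue [Hana, Lou, Pia, Eli, Sam, Cal]
Visit Hana; enqueue Ava, Fay → queue [Lou, Pia, Eli, Sam, Cal, Ava, Fay]
Visit Lou; enqueue Bo → queue [Pia, Eli, Sam, Cal, Ava, Fay, Bo]
Visit Pia; enqueue Wes → queue [Eli, Sam, Cal, Ava, Fay, Bo, Wes]
Visit Eli → queue [Sam, Cal, Ava, Fay, Bo, Wes]
Visit Sam; enqueue Xiu → queue [Cal, Ava, Fay, Bo, Wes, Xiu]
Visit Cal → queue [Ava, Fay, Bo, Wes, Xiu]
Visit Ava → queue [Fay, Bo, Wes, Xiu]
Visit Fay → queue [Bo, Wes, Xiu]
Visit Bo → queue [Wes, Xiu]
Visit Wes → queue [Xiu]
Visit Xiu → queue []

Visit order: Uma, Dee, Hana, Lou, Pia, Eli, Sam, Cal, Ava, Fay, Bo, Wes, Xiu

Bo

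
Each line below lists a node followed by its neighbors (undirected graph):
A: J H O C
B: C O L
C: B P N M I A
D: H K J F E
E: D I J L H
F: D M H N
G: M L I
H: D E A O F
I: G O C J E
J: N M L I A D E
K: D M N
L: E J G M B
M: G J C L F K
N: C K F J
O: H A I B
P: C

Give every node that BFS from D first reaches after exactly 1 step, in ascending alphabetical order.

E, F, H, J, K

Level 0: D
Level 1: E, F, H, J, K
Level 2: A, I, L, M, N, O
Level 3: B, C, G
Level 4: P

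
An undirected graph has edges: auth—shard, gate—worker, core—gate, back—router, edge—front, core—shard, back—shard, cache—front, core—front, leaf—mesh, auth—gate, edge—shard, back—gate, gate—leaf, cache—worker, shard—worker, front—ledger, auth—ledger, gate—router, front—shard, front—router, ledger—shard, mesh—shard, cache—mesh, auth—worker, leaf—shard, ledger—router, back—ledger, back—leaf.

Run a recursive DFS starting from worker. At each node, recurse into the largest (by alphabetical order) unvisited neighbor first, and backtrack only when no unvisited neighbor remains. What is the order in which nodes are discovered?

Visit worker
worker → shard
shard → mesh
mesh → leaf
leaf → gate
gate → router
router → ledger
ledger → front
front → edge
front → core
front → cache
ledger → back
ledger → auth

worker, shard, mesh, leaf, gate, router, ledger, front, edge, core, cache, back, auth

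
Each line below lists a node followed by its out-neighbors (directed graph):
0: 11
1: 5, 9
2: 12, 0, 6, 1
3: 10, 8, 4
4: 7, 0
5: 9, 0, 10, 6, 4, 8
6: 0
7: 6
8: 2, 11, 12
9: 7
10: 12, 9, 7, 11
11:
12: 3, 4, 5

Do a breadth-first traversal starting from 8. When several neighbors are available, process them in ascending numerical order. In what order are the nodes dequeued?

8 2 11 12 0 1 6 3 4 5 9 10 7

Visit 8; enqueue 2, 11, 12 → queue [2, 11, 12]
Visit 2; enqueue 0, 1, 6 → queue [11, 12, 0, 1, 6]
Visit 11 → queue [12, 0, 1, 6]
Visit 12; enqueue 3, 4, 5 → queue [0, 1, 6, 3, 4, 5]
Visit 0 → queue [1, 6, 3, 4, 5]
Visit 1; enqueue 9 → queue [6, 3, 4, 5, 9]
Visit 6 → queue [3, 4, 5, 9]
Visit 3; enqueue 10 → queue [4, 5, 9, 10]
Visit 4; enqueue 7 → queue [5, 9, 10, 7]
Visit 5 → queue [9, 10, 7]
Visit 9 → queue [10, 7]
Visit 10 → queue [7]
Visit 7 → queue []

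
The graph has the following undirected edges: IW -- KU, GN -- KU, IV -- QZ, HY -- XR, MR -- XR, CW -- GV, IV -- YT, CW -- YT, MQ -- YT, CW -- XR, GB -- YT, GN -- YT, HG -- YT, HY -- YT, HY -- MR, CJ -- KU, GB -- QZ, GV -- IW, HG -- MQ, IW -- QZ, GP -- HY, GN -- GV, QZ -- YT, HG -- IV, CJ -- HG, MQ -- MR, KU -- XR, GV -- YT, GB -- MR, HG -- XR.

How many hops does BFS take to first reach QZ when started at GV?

2

Level 0: GV
Level 1: CW, GN, IW, YT
Level 2: GB, HG, HY, IV, KU, MQ, QZ, XR
Level 3: CJ, GP, MR
QZ first appears at level 2.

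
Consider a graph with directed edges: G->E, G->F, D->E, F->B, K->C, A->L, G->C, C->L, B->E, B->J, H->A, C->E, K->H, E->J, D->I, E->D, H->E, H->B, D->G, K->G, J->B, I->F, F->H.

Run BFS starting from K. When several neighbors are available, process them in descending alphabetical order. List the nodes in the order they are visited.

K -> H -> G -> C -> E -> B -> A -> F -> L -> J -> D -> I

Visit K; enqueue H, G, C → queue [H, G, C]
Visit H; enqueue E, B, A → queue [G, C, E, B, A]
Visit G; enqueue F → queue [C, E, B, A, F]
Visit C; enqueue L → queue [E, B, A, F, L]
Visit E; enqueue J, D → queue [B, A, F, L, J, D]
Visit B → queue [A, F, L, J, D]
Visit A → queue [F, L, J, D]
Visit F → queue [L, J, D]
Visit L → queue [J, D]
Visit J → queue [D]
Visit D; enqueue I → queue [I]
Visit I → queue []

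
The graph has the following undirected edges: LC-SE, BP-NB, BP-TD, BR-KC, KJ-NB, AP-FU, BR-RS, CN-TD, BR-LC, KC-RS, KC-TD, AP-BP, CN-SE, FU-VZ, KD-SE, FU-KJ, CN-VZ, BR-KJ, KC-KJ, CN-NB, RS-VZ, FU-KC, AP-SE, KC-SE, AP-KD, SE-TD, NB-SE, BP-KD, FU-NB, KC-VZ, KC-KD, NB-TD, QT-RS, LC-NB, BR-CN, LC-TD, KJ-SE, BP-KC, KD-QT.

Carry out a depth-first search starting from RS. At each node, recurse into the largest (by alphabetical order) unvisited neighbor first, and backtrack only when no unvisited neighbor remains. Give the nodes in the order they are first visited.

Visit RS
RS → VZ
VZ → KC
KC → TD
TD → SE
SE → NB
NB → LC
LC → BR
BR → KJ
KJ → FU
FU → AP
AP → KD
KD → QT
KD → BP
BR → CN

RS → VZ → KC → TD → SE → NB → LC → BR → KJ → FU → AP → KD → QT → BP → CN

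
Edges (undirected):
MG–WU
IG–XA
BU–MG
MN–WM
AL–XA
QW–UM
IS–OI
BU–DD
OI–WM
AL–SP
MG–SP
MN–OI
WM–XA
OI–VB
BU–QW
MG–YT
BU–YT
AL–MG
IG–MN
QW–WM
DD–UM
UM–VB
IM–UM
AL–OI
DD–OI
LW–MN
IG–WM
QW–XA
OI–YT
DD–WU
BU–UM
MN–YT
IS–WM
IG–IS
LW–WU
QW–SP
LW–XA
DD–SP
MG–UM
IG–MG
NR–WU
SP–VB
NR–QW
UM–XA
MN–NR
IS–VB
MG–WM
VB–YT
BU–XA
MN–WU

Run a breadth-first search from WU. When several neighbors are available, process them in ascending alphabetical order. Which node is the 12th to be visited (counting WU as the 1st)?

AL

Visit WU; enqueue DD, LW, MG, MN, NR → queue [DD, LW, MG, MN, NR]
Visit DD; enqueue BU, OI, SP, UM → queue [LW, MG, MN, NR, BU, OI, SP, UM]
Visit LW; enqueue XA → queue [MG, MN, NR, BU, OI, SP, UM, XA]
Visit MG; enqueue AL, IG, WM, YT → queue [MN, NR, BU, OI, SP, UM, XA, AL, IG, WM, YT]
Visit MN → queue [NR, BU, OI, SP, UM, XA, AL, IG, WM, YT]
Visit NR; enqueue QW → queue [BU, OI, SP, UM, XA, AL, IG, WM, YT, QW]
Visit BU → queue [OI, SP, UM, XA, AL, IG, WM, YT, QW]
Visit OI; enqueue IS, VB → queue [SP, UM, XA, AL, IG, WM, YT, QW, IS, VB]
Visit SP → queue [UM, XA, AL, IG, WM, YT, QW, IS, VB]
Visit UM; enqueue IM → queue [XA, AL, IG, WM, YT, QW, IS, VB, IM]
Visit XA → queue [AL, IG, WM, YT, QW, IS, VB, IM]
Visit AL → queue [IG, WM, YT, QW, IS, VB, IM]
Visit IG → queue [WM, YT, QW, IS, VB, IM]
Visit WM → queue [YT, QW, IS, VB, IM]
Visit YT → queue [QW, IS, VB, IM]
Visit QW → queue [IS, VB, IM]
Visit IS → queue [VB, IM]
Visit VB → queue [IM]
Visit IM → queue []

Visit order: WU, DD, LW, MG, MN, NR, BU, OI, SP, UM, XA, AL, IG, WM, YT, QW, IS, VB, IM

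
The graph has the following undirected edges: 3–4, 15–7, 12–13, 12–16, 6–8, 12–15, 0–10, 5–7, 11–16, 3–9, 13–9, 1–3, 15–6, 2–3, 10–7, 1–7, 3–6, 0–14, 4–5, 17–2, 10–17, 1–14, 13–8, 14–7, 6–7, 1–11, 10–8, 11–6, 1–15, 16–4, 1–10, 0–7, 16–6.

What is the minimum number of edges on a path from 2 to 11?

Level 0: 2
Level 1: 3, 17
Level 2: 1, 4, 6, 9, 10
Level 3: 0, 5, 7, 8, 11, 13, 14, 15, 16
Level 4: 12
11 first appears at level 3.

3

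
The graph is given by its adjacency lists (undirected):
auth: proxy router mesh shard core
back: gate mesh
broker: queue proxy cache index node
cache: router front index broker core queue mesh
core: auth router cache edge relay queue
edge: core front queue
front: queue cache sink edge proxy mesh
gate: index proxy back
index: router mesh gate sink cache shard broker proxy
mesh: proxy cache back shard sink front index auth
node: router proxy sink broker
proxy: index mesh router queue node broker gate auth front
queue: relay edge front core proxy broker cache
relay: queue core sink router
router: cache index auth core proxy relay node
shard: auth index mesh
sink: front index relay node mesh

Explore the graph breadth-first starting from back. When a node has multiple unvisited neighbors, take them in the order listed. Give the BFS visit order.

Visit back; enqueue gate, mesh → queue [gate, mesh]
Visit gate; enqueue index, proxy → queue [mesh, index, proxy]
Visit mesh; enqueue cache, shard, sink, front, auth → queue [index, proxy, cache, shard, sink, front, auth]
Visit index; enqueue router, broker → queue [proxy, cache, shard, sink, front, auth, router, broker]
Visit proxy; enqueue queue, node → queue [cache, shard, sink, front, auth, router, broker, queue, node]
Visit cache; enqueue core → queue [shard, sink, front, auth, router, broker, queue, node, core]
Visit shard → queue [sink, front, auth, router, broker, queue, node, core]
Visit sink; enqueue relay → queue [front, auth, router, broker, queue, node, core, relay]
Visit front; enqueue edge → queue [auth, router, broker, queue, node, core, relay, edge]
Visit auth → queue [router, broker, queue, node, core, relay, edge]
Visit router → queue [broker, queue, node, core, relay, edge]
Visit broker → queue [queue, node, core, relay, edge]
Visit queue → queue [node, core, relay, edge]
Visit node → queue [core, relay, edge]
Visit core → queue [relay, edge]
Visit relay → queue [edge]
Visit edge → queue []

back, gate, mesh, index, proxy, cache, shard, sink, front, auth, router, broker, queue, node, core, relay, edge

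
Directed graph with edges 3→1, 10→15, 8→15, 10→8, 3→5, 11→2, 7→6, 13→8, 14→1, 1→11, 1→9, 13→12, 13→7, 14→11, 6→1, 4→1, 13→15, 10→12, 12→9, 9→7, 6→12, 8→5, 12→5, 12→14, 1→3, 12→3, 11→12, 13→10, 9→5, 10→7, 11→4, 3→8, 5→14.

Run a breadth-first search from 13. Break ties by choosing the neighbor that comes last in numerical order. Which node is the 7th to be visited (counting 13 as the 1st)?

Visit 13; enqueue 15, 12, 10, 8, 7 → queue [15, 12, 10, 8, 7]
Visit 15 → queue [12, 10, 8, 7]
Visit 12; enqueue 14, 9, 5, 3 → queue [10, 8, 7, 14, 9, 5, 3]
Visit 10 → queue [8, 7, 14, 9, 5, 3]
Visit 8 → queue [7, 14, 9, 5, 3]
Visit 7; enqueue 6 → queue [14, 9, 5, 3, 6]
Visit 14; enqueue 11, 1 → queue [9, 5, 3, 6, 11, 1]
Visit 9 → queue [5, 3, 6, 11, 1]
Visit 5 → queue [3, 6, 11, 1]
Visit 3 → queue [6, 11, 1]
Visit 6 → queue [11, 1]
Visit 11; enqueue 4, 2 → queue [1, 4, 2]
Visit 1 → queue [4, 2]
Visit 4 → queue [2]
Visit 2 → queue []

Visit order: 13, 15, 12, 10, 8, 7, 14, 9, 5, 3, 6, 11, 1, 4, 2

14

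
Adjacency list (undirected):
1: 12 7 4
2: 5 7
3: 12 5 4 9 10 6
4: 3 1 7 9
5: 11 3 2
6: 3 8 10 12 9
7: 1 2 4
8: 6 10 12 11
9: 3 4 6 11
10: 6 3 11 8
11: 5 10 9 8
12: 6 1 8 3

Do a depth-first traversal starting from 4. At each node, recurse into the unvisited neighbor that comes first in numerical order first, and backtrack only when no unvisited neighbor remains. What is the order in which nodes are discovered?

Visit 4
4 → 1
1 → 7
7 → 2
2 → 5
5 → 3
3 → 6
6 → 8
8 → 10
10 → 11
11 → 9
8 → 12

4, 1, 7, 2, 5, 3, 6, 8, 10, 11, 9, 12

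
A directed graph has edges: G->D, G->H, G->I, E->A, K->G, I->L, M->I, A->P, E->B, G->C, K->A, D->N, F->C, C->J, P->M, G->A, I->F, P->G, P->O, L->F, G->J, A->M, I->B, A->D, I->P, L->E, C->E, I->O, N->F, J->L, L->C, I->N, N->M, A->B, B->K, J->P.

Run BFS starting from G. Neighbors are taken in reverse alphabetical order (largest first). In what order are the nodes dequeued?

Visit G; enqueue J, I, H, D, C, A → queue [J, I, H, D, C, A]
Visit J; enqueue P, L → queue [I, H, D, C, A, P, L]
Visit I; enqueue O, N, F, B → queue [H, D, C, A, P, L, O, N, F, B]
Visit H → queue [D, C, A, P, L, O, N, F, B]
Visit D → queue [C, A, P, L, O, N, F, B]
Visit C; enqueue E → queue [A, P, L, O, N, F, B, E]
Visit A; enqueue M → queue [P, L, O, N, F, B, E, M]
Visit P → queue [L, O, N, F, B, E, M]
Visit L → queue [O, N, F, B, E, M]
Visit O → queue [N, F, B, E, M]
Visit N → queue [F, B, E, M]
Visit F → queue [B, E, M]
Visit B; enqueue K → queue [E, M, K]
Visit E → queue [M, K]
Visit M → queue [K]
Visit K → queue []

G J I H D C A P L O N F B E M K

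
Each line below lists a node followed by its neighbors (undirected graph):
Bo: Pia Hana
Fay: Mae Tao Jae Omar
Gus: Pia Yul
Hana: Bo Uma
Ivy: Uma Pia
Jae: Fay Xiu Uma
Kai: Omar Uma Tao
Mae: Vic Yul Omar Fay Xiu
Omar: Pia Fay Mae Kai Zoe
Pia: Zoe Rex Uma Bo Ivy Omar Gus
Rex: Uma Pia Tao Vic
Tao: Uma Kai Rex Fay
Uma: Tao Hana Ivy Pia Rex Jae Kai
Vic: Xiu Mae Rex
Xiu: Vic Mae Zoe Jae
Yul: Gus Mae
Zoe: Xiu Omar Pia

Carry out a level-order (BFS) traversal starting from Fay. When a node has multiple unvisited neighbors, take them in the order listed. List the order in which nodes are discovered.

Visit Fay; enqueue Mae, Tao, Jae, Omar → queue [Mae, Tao, Jae, Omar]
Visit Mae; enqueue Vic, Yul, Xiu → queue [Tao, Jae, Omar, Vic, Yul, Xiu]
Visit Tao; enqueue Uma, Kai, Rex → queue [Jae, Omar, Vic, Yul, Xiu, Uma, Kai, Rex]
Visit Jae → queue [Omar, Vic, Yul, Xiu, Uma, Kai, Rex]
Visit Omar; enqueue Pia, Zoe → queue [Vic, Yul, Xiu, Uma, Kai, Rex, Pia, Zoe]
Visit Vic → queue [Yul, Xiu, Uma, Kai, Rex, Pia, Zoe]
Visit Yul; enqueue Gus → queue [Xiu, Uma, Kai, Rex, Pia, Zoe, Gus]
Visit Xiu → queue [Uma, Kai, Rex, Pia, Zoe, Gus]
Visit Uma; enqueue Hana, Ivy → queue [Kai, Rex, Pia, Zoe, Gus, Hana, Ivy]
Visit Kai → queue [Rex, Pia, Zoe, Gus, Hana, Ivy]
Visit Rex → queue [Pia, Zoe, Gus, Hana, Ivy]
Visit Pia; enqueue Bo → queue [Zoe, Gus, Hana, Ivy, Bo]
Visit Zoe → queue [Gus, Hana, Ivy, Bo]
Visit Gus → queue [Hana, Ivy, Bo]
Visit Hana → queue [Ivy, Bo]
Visit Ivy → queue [Bo]
Visit Bo → queue []

Fay → Mae → Tao → Jae → Omar → Vic → Yul → Xiu → Uma → Kai → Rex → Pia → Zoe → Gus → Hana → Ivy → Bo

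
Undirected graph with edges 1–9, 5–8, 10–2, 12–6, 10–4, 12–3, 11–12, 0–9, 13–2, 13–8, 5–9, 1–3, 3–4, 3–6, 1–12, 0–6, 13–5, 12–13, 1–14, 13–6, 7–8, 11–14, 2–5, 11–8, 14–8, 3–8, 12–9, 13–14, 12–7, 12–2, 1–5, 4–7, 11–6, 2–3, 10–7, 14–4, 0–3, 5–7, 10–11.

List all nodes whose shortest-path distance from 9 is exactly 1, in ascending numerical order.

Level 0: 9
Level 1: 0, 1, 5, 12
Level 2: 2, 3, 6, 7, 8, 11, 13, 14
Level 3: 4, 10

0, 1, 5, 12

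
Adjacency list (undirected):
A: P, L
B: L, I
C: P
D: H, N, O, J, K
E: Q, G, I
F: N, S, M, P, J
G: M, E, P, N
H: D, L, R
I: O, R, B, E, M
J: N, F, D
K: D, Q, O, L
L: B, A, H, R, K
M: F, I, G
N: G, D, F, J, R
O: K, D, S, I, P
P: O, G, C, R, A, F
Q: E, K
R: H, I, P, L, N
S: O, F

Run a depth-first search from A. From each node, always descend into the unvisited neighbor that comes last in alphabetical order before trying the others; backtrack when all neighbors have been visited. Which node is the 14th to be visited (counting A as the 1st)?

Visit A
A → P
P → R
R → N
N → J
J → F
F → S
S → O
O → K
K → Q
Q → E
E → I
I → M
M → G
I → B
B → L
L → H
H → D
P → C

Visit order: A, P, R, N, J, F, S, O, K, Q, E, I, M, G, B, L, H, D, C

G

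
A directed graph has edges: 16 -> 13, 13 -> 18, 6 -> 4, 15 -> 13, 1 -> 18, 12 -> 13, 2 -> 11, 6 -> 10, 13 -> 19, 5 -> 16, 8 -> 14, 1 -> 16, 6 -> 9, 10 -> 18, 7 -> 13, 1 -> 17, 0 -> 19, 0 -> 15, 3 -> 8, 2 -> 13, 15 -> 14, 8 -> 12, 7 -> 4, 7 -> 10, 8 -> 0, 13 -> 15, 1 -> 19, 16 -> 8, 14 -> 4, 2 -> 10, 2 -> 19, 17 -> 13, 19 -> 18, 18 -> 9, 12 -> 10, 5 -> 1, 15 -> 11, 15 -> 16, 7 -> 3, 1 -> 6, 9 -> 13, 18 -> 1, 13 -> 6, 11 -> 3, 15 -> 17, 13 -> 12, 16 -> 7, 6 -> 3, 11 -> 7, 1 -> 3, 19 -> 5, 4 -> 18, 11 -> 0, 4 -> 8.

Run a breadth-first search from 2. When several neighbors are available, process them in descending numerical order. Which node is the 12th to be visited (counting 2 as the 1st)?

3

Visit 2; enqueue 19, 13, 11, 10 → queue [19, 13, 11, 10]
Visit 19; enqueue 18, 5 → queue [13, 11, 10, 18, 5]
Visit 13; enqueue 15, 12, 6 → queue [11, 10, 18, 5, 15, 12, 6]
Visit 11; enqueue 7, 3, 0 → queue [10, 18, 5, 15, 12, 6, 7, 3, 0]
Visit 10 → queue [18, 5, 15, 12, 6, 7, 3, 0]
Visit 18; enqueue 9, 1 → queue [5, 15, 12, 6, 7, 3, 0, 9, 1]
Visit 5; enqueue 16 → queue [15, 12, 6, 7, 3, 0, 9, 1, 16]
Visit 15; enqueue 17, 14 → queue [12, 6, 7, 3, 0, 9, 1, 16, 17, 14]
Visit 12 → queue [6, 7, 3, 0, 9, 1, 16, 17, 14]
Visit 6; enqueue 4 → queue [7, 3, 0, 9, 1, 16, 17, 14, 4]
Visit 7 → queue [3, 0, 9, 1, 16, 17, 14, 4]
Visit 3; enqueue 8 → queue [0, 9, 1, 16, 17, 14, 4, 8]
Visit 0 → queue [9, 1, 16, 17, 14, 4, 8]
Visit 9 → queue [1, 16, 17, 14, 4, 8]
Visit 1 → queue [16, 17, 14, 4, 8]
Visit 16 → queue [17, 14, 4, 8]
Visit 17 → queue [14, 4, 8]
Visit 14 → queue [4, 8]
Visit 4 → queue [8]
Visit 8 → queue []

Visit order: 2, 19, 13, 11, 10, 18, 5, 15, 12, 6, 7, 3, 0, 9, 1, 16, 17, 14, 4, 8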